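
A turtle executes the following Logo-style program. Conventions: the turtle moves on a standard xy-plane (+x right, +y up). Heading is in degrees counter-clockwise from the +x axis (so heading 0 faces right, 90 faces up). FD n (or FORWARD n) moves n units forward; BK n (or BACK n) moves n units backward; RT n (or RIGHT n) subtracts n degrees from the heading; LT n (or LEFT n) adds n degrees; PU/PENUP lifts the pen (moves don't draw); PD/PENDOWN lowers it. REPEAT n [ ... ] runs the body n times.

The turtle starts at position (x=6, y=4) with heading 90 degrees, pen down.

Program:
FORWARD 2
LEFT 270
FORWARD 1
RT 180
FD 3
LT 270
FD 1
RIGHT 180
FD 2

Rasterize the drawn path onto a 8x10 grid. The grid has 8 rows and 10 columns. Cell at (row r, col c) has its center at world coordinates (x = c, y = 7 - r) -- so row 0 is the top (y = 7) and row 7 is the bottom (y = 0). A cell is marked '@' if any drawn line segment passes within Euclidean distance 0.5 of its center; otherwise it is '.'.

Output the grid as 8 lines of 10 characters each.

Segment 0: (6,4) -> (6,6)
Segment 1: (6,6) -> (7,6)
Segment 2: (7,6) -> (4,6)
Segment 3: (4,6) -> (4,7)
Segment 4: (4,7) -> (4,5)

Answer: ....@.....
....@@@@..
....@.@...
......@...
..........
..........
..........
..........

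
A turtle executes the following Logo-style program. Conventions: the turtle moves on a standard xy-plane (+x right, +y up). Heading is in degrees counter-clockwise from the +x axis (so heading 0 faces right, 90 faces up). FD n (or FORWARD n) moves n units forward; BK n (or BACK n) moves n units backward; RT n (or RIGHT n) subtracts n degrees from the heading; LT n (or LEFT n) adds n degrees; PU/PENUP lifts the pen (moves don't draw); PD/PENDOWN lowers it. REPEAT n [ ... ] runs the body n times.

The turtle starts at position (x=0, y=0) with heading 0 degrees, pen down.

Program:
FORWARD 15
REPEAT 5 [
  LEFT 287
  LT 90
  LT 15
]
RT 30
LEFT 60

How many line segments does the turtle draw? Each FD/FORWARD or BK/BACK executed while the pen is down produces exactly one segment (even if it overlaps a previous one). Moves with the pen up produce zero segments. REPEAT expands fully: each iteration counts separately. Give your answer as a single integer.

Answer: 1

Derivation:
Executing turtle program step by step:
Start: pos=(0,0), heading=0, pen down
FD 15: (0,0) -> (15,0) [heading=0, draw]
REPEAT 5 [
  -- iteration 1/5 --
  LT 287: heading 0 -> 287
  LT 90: heading 287 -> 17
  LT 15: heading 17 -> 32
  -- iteration 2/5 --
  LT 287: heading 32 -> 319
  LT 90: heading 319 -> 49
  LT 15: heading 49 -> 64
  -- iteration 3/5 --
  LT 287: heading 64 -> 351
  LT 90: heading 351 -> 81
  LT 15: heading 81 -> 96
  -- iteration 4/5 --
  LT 287: heading 96 -> 23
  LT 90: heading 23 -> 113
  LT 15: heading 113 -> 128
  -- iteration 5/5 --
  LT 287: heading 128 -> 55
  LT 90: heading 55 -> 145
  LT 15: heading 145 -> 160
]
RT 30: heading 160 -> 130
LT 60: heading 130 -> 190
Final: pos=(15,0), heading=190, 1 segment(s) drawn
Segments drawn: 1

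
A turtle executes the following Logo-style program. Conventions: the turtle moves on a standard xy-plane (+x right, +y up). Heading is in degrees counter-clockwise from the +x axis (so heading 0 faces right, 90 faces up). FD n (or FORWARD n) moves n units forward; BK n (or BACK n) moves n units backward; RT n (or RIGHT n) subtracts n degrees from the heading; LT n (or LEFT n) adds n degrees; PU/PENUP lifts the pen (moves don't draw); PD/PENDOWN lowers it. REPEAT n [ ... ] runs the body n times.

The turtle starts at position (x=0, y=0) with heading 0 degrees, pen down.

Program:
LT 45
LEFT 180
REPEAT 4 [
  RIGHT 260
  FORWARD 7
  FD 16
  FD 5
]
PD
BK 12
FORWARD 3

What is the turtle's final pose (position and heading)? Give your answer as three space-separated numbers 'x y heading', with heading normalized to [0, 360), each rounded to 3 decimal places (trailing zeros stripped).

Executing turtle program step by step:
Start: pos=(0,0), heading=0, pen down
LT 45: heading 0 -> 45
LT 180: heading 45 -> 225
REPEAT 4 [
  -- iteration 1/4 --
  RT 260: heading 225 -> 325
  FD 7: (0,0) -> (5.734,-4.015) [heading=325, draw]
  FD 16: (5.734,-4.015) -> (18.84,-13.192) [heading=325, draw]
  FD 5: (18.84,-13.192) -> (22.936,-16.06) [heading=325, draw]
  -- iteration 2/4 --
  RT 260: heading 325 -> 65
  FD 7: (22.936,-16.06) -> (25.895,-9.716) [heading=65, draw]
  FD 16: (25.895,-9.716) -> (32.656,4.785) [heading=65, draw]
  FD 5: (32.656,4.785) -> (34.77,9.316) [heading=65, draw]
  -- iteration 3/4 --
  RT 260: heading 65 -> 165
  FD 7: (34.77,9.316) -> (28.008,11.128) [heading=165, draw]
  FD 16: (28.008,11.128) -> (12.553,15.269) [heading=165, draw]
  FD 5: (12.553,15.269) -> (7.724,16.563) [heading=165, draw]
  -- iteration 4/4 --
  RT 260: heading 165 -> 265
  FD 7: (7.724,16.563) -> (7.114,9.59) [heading=265, draw]
  FD 16: (7.114,9.59) -> (5.719,-6.349) [heading=265, draw]
  FD 5: (5.719,-6.349) -> (5.283,-11.33) [heading=265, draw]
]
PD: pen down
BK 12: (5.283,-11.33) -> (6.329,0.624) [heading=265, draw]
FD 3: (6.329,0.624) -> (6.068,-2.364) [heading=265, draw]
Final: pos=(6.068,-2.364), heading=265, 14 segment(s) drawn

Answer: 6.068 -2.364 265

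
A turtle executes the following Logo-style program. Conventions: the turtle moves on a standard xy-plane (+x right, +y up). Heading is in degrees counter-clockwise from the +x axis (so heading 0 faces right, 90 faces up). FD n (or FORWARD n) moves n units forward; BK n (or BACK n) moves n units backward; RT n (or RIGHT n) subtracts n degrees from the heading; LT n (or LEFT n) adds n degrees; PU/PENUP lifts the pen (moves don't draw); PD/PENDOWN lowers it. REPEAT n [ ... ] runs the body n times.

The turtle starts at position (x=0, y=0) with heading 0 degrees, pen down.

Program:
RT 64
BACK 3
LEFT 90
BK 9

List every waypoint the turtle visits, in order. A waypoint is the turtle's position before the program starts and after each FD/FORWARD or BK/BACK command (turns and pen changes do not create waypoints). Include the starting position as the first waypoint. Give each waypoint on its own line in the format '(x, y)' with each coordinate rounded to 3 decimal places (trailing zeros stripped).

Executing turtle program step by step:
Start: pos=(0,0), heading=0, pen down
RT 64: heading 0 -> 296
BK 3: (0,0) -> (-1.315,2.696) [heading=296, draw]
LT 90: heading 296 -> 26
BK 9: (-1.315,2.696) -> (-9.404,-1.249) [heading=26, draw]
Final: pos=(-9.404,-1.249), heading=26, 2 segment(s) drawn
Waypoints (3 total):
(0, 0)
(-1.315, 2.696)
(-9.404, -1.249)

Answer: (0, 0)
(-1.315, 2.696)
(-9.404, -1.249)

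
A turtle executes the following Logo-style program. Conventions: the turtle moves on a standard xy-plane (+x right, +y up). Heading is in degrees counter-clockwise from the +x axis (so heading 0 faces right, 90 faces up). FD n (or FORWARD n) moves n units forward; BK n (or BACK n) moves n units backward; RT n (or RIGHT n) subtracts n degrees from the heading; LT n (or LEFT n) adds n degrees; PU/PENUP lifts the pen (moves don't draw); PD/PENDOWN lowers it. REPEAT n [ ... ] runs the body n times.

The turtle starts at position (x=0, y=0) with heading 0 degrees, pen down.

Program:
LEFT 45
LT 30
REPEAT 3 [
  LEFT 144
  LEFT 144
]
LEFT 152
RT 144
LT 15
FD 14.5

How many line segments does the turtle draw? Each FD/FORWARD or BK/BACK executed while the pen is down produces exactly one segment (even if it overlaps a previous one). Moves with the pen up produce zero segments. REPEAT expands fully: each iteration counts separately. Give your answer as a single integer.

Answer: 1

Derivation:
Executing turtle program step by step:
Start: pos=(0,0), heading=0, pen down
LT 45: heading 0 -> 45
LT 30: heading 45 -> 75
REPEAT 3 [
  -- iteration 1/3 --
  LT 144: heading 75 -> 219
  LT 144: heading 219 -> 3
  -- iteration 2/3 --
  LT 144: heading 3 -> 147
  LT 144: heading 147 -> 291
  -- iteration 3/3 --
  LT 144: heading 291 -> 75
  LT 144: heading 75 -> 219
]
LT 152: heading 219 -> 11
RT 144: heading 11 -> 227
LT 15: heading 227 -> 242
FD 14.5: (0,0) -> (-6.807,-12.803) [heading=242, draw]
Final: pos=(-6.807,-12.803), heading=242, 1 segment(s) drawn
Segments drawn: 1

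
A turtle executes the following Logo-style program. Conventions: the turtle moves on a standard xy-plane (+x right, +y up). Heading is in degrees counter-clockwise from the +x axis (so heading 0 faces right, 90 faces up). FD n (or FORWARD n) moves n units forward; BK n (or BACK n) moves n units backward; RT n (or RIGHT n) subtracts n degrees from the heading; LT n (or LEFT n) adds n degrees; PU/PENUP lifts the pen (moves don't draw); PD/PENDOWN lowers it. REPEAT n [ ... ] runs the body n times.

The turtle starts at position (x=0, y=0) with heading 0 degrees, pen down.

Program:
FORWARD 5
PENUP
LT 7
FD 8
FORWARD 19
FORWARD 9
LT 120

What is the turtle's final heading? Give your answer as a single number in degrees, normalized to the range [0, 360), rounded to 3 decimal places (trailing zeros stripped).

Executing turtle program step by step:
Start: pos=(0,0), heading=0, pen down
FD 5: (0,0) -> (5,0) [heading=0, draw]
PU: pen up
LT 7: heading 0 -> 7
FD 8: (5,0) -> (12.94,0.975) [heading=7, move]
FD 19: (12.94,0.975) -> (31.799,3.29) [heading=7, move]
FD 9: (31.799,3.29) -> (40.732,4.387) [heading=7, move]
LT 120: heading 7 -> 127
Final: pos=(40.732,4.387), heading=127, 1 segment(s) drawn

Answer: 127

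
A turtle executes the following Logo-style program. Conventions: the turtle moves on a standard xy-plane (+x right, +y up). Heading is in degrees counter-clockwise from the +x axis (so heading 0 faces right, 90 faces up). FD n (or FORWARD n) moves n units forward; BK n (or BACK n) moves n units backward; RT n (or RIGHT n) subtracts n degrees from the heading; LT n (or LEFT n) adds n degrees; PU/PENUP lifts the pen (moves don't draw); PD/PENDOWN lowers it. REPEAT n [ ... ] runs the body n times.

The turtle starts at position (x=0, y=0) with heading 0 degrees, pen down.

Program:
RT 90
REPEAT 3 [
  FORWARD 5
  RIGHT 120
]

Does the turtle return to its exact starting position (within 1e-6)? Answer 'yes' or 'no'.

Executing turtle program step by step:
Start: pos=(0,0), heading=0, pen down
RT 90: heading 0 -> 270
REPEAT 3 [
  -- iteration 1/3 --
  FD 5: (0,0) -> (0,-5) [heading=270, draw]
  RT 120: heading 270 -> 150
  -- iteration 2/3 --
  FD 5: (0,-5) -> (-4.33,-2.5) [heading=150, draw]
  RT 120: heading 150 -> 30
  -- iteration 3/3 --
  FD 5: (-4.33,-2.5) -> (0,0) [heading=30, draw]
  RT 120: heading 30 -> 270
]
Final: pos=(0,0), heading=270, 3 segment(s) drawn

Start position: (0, 0)
Final position: (0, 0)
Distance = 0; < 1e-6 -> CLOSED

Answer: yes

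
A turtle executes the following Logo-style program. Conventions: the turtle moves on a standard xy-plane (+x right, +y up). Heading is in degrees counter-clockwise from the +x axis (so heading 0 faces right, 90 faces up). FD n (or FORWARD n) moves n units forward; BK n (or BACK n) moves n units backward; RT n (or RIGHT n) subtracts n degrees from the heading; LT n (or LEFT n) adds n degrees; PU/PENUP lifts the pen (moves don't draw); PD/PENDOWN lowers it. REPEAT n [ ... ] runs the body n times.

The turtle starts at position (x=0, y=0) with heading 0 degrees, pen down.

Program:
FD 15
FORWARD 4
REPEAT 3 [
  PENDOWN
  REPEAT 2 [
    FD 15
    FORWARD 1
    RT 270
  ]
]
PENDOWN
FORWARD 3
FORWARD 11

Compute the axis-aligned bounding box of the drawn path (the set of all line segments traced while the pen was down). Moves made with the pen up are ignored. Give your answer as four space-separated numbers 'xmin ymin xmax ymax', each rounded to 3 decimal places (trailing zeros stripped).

Answer: 0 0 35 16

Derivation:
Executing turtle program step by step:
Start: pos=(0,0), heading=0, pen down
FD 15: (0,0) -> (15,0) [heading=0, draw]
FD 4: (15,0) -> (19,0) [heading=0, draw]
REPEAT 3 [
  -- iteration 1/3 --
  PD: pen down
  REPEAT 2 [
    -- iteration 1/2 --
    FD 15: (19,0) -> (34,0) [heading=0, draw]
    FD 1: (34,0) -> (35,0) [heading=0, draw]
    RT 270: heading 0 -> 90
    -- iteration 2/2 --
    FD 15: (35,0) -> (35,15) [heading=90, draw]
    FD 1: (35,15) -> (35,16) [heading=90, draw]
    RT 270: heading 90 -> 180
  ]
  -- iteration 2/3 --
  PD: pen down
  REPEAT 2 [
    -- iteration 1/2 --
    FD 15: (35,16) -> (20,16) [heading=180, draw]
    FD 1: (20,16) -> (19,16) [heading=180, draw]
    RT 270: heading 180 -> 270
    -- iteration 2/2 --
    FD 15: (19,16) -> (19,1) [heading=270, draw]
    FD 1: (19,1) -> (19,0) [heading=270, draw]
    RT 270: heading 270 -> 0
  ]
  -- iteration 3/3 --
  PD: pen down
  REPEAT 2 [
    -- iteration 1/2 --
    FD 15: (19,0) -> (34,0) [heading=0, draw]
    FD 1: (34,0) -> (35,0) [heading=0, draw]
    RT 270: heading 0 -> 90
    -- iteration 2/2 --
    FD 15: (35,0) -> (35,15) [heading=90, draw]
    FD 1: (35,15) -> (35,16) [heading=90, draw]
    RT 270: heading 90 -> 180
  ]
]
PD: pen down
FD 3: (35,16) -> (32,16) [heading=180, draw]
FD 11: (32,16) -> (21,16) [heading=180, draw]
Final: pos=(21,16), heading=180, 16 segment(s) drawn

Segment endpoints: x in {0, 15, 19, 19, 20, 21, 32, 34, 34, 35, 35, 35}, y in {0, 0, 0, 0, 1, 15, 15, 16, 16, 16, 16, 16}
xmin=0, ymin=0, xmax=35, ymax=16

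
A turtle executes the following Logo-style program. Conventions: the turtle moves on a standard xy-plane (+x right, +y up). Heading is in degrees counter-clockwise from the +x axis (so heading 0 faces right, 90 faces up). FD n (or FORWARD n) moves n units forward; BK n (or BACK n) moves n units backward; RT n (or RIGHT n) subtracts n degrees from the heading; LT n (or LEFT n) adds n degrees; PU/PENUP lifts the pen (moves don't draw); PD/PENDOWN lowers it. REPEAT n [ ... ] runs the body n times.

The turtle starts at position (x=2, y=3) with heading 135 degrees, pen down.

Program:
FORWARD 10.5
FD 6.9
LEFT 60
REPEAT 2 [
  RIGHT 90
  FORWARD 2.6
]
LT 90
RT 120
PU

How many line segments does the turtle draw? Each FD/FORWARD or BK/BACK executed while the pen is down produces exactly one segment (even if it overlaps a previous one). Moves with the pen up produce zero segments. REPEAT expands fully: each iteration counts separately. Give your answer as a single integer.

Executing turtle program step by step:
Start: pos=(2,3), heading=135, pen down
FD 10.5: (2,3) -> (-5.425,10.425) [heading=135, draw]
FD 6.9: (-5.425,10.425) -> (-10.304,15.304) [heading=135, draw]
LT 60: heading 135 -> 195
REPEAT 2 [
  -- iteration 1/2 --
  RT 90: heading 195 -> 105
  FD 2.6: (-10.304,15.304) -> (-10.977,17.815) [heading=105, draw]
  -- iteration 2/2 --
  RT 90: heading 105 -> 15
  FD 2.6: (-10.977,17.815) -> (-8.465,18.488) [heading=15, draw]
]
LT 90: heading 15 -> 105
RT 120: heading 105 -> 345
PU: pen up
Final: pos=(-8.465,18.488), heading=345, 4 segment(s) drawn
Segments drawn: 4

Answer: 4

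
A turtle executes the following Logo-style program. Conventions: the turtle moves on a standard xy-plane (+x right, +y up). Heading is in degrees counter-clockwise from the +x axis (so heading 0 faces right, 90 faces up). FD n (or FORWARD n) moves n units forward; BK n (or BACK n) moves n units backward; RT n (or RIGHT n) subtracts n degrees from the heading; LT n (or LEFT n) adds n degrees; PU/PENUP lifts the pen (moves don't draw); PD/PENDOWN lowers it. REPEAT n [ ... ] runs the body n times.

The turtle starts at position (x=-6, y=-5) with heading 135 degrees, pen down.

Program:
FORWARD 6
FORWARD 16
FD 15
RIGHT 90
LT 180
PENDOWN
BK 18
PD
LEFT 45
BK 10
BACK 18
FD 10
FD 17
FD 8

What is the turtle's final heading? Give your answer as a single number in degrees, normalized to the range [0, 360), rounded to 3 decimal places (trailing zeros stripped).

Answer: 270

Derivation:
Executing turtle program step by step:
Start: pos=(-6,-5), heading=135, pen down
FD 6: (-6,-5) -> (-10.243,-0.757) [heading=135, draw]
FD 16: (-10.243,-0.757) -> (-21.556,10.556) [heading=135, draw]
FD 15: (-21.556,10.556) -> (-32.163,21.163) [heading=135, draw]
RT 90: heading 135 -> 45
LT 180: heading 45 -> 225
PD: pen down
BK 18: (-32.163,21.163) -> (-19.435,33.891) [heading=225, draw]
PD: pen down
LT 45: heading 225 -> 270
BK 10: (-19.435,33.891) -> (-19.435,43.891) [heading=270, draw]
BK 18: (-19.435,43.891) -> (-19.435,61.891) [heading=270, draw]
FD 10: (-19.435,61.891) -> (-19.435,51.891) [heading=270, draw]
FD 17: (-19.435,51.891) -> (-19.435,34.891) [heading=270, draw]
FD 8: (-19.435,34.891) -> (-19.435,26.891) [heading=270, draw]
Final: pos=(-19.435,26.891), heading=270, 9 segment(s) drawn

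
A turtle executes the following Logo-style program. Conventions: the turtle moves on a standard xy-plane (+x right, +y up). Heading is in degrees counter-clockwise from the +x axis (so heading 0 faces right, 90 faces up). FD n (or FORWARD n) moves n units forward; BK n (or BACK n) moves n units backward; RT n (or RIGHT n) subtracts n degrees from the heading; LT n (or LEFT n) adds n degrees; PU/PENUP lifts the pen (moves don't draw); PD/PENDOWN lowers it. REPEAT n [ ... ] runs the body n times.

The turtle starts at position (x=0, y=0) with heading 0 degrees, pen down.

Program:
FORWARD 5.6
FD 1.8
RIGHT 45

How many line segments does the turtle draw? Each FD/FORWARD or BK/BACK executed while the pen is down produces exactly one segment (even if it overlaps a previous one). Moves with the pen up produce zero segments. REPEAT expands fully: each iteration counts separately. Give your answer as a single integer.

Answer: 2

Derivation:
Executing turtle program step by step:
Start: pos=(0,0), heading=0, pen down
FD 5.6: (0,0) -> (5.6,0) [heading=0, draw]
FD 1.8: (5.6,0) -> (7.4,0) [heading=0, draw]
RT 45: heading 0 -> 315
Final: pos=(7.4,0), heading=315, 2 segment(s) drawn
Segments drawn: 2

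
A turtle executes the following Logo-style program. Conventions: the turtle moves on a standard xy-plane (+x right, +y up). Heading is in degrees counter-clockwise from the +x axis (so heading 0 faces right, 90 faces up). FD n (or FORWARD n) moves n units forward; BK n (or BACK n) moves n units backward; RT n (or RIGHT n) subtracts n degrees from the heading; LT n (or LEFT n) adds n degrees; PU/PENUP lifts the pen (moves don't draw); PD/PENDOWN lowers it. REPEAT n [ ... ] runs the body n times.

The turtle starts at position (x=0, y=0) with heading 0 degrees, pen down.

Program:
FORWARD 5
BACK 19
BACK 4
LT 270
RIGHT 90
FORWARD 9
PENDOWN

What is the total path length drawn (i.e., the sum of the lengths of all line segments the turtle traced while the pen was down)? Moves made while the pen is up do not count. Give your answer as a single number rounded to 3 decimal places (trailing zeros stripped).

Executing turtle program step by step:
Start: pos=(0,0), heading=0, pen down
FD 5: (0,0) -> (5,0) [heading=0, draw]
BK 19: (5,0) -> (-14,0) [heading=0, draw]
BK 4: (-14,0) -> (-18,0) [heading=0, draw]
LT 270: heading 0 -> 270
RT 90: heading 270 -> 180
FD 9: (-18,0) -> (-27,0) [heading=180, draw]
PD: pen down
Final: pos=(-27,0), heading=180, 4 segment(s) drawn

Segment lengths:
  seg 1: (0,0) -> (5,0), length = 5
  seg 2: (5,0) -> (-14,0), length = 19
  seg 3: (-14,0) -> (-18,0), length = 4
  seg 4: (-18,0) -> (-27,0), length = 9
Total = 37

Answer: 37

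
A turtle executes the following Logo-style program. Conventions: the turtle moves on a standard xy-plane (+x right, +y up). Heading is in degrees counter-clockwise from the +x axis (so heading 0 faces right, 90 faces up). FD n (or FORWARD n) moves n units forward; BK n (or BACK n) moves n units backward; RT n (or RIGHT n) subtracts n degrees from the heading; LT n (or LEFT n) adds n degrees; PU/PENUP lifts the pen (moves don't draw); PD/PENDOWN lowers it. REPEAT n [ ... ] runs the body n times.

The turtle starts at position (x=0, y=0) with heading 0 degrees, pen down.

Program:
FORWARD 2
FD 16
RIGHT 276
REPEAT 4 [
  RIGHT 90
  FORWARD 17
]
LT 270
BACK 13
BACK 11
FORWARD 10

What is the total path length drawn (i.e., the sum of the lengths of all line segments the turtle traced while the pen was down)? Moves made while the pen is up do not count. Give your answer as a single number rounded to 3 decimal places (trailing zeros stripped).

Answer: 120

Derivation:
Executing turtle program step by step:
Start: pos=(0,0), heading=0, pen down
FD 2: (0,0) -> (2,0) [heading=0, draw]
FD 16: (2,0) -> (18,0) [heading=0, draw]
RT 276: heading 0 -> 84
REPEAT 4 [
  -- iteration 1/4 --
  RT 90: heading 84 -> 354
  FD 17: (18,0) -> (34.907,-1.777) [heading=354, draw]
  -- iteration 2/4 --
  RT 90: heading 354 -> 264
  FD 17: (34.907,-1.777) -> (33.13,-18.684) [heading=264, draw]
  -- iteration 3/4 --
  RT 90: heading 264 -> 174
  FD 17: (33.13,-18.684) -> (16.223,-16.907) [heading=174, draw]
  -- iteration 4/4 --
  RT 90: heading 174 -> 84
  FD 17: (16.223,-16.907) -> (18,0) [heading=84, draw]
]
LT 270: heading 84 -> 354
BK 13: (18,0) -> (5.071,1.359) [heading=354, draw]
BK 11: (5.071,1.359) -> (-5.869,2.509) [heading=354, draw]
FD 10: (-5.869,2.509) -> (4.077,1.463) [heading=354, draw]
Final: pos=(4.077,1.463), heading=354, 9 segment(s) drawn

Segment lengths:
  seg 1: (0,0) -> (2,0), length = 2
  seg 2: (2,0) -> (18,0), length = 16
  seg 3: (18,0) -> (34.907,-1.777), length = 17
  seg 4: (34.907,-1.777) -> (33.13,-18.684), length = 17
  seg 5: (33.13,-18.684) -> (16.223,-16.907), length = 17
  seg 6: (16.223,-16.907) -> (18,0), length = 17
  seg 7: (18,0) -> (5.071,1.359), length = 13
  seg 8: (5.071,1.359) -> (-5.869,2.509), length = 11
  seg 9: (-5.869,2.509) -> (4.077,1.463), length = 10
Total = 120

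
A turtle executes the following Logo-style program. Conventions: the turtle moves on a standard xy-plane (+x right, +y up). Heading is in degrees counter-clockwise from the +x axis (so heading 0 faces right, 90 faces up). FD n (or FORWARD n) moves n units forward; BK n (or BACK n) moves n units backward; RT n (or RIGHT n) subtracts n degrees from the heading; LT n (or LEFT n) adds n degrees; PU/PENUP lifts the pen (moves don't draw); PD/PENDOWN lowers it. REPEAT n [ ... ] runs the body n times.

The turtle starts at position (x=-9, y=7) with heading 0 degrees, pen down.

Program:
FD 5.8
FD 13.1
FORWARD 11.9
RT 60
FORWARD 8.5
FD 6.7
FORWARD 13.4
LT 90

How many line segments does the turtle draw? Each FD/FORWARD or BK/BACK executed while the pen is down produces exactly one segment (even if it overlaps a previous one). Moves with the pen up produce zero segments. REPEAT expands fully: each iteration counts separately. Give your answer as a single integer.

Answer: 6

Derivation:
Executing turtle program step by step:
Start: pos=(-9,7), heading=0, pen down
FD 5.8: (-9,7) -> (-3.2,7) [heading=0, draw]
FD 13.1: (-3.2,7) -> (9.9,7) [heading=0, draw]
FD 11.9: (9.9,7) -> (21.8,7) [heading=0, draw]
RT 60: heading 0 -> 300
FD 8.5: (21.8,7) -> (26.05,-0.361) [heading=300, draw]
FD 6.7: (26.05,-0.361) -> (29.4,-6.164) [heading=300, draw]
FD 13.4: (29.4,-6.164) -> (36.1,-17.768) [heading=300, draw]
LT 90: heading 300 -> 30
Final: pos=(36.1,-17.768), heading=30, 6 segment(s) drawn
Segments drawn: 6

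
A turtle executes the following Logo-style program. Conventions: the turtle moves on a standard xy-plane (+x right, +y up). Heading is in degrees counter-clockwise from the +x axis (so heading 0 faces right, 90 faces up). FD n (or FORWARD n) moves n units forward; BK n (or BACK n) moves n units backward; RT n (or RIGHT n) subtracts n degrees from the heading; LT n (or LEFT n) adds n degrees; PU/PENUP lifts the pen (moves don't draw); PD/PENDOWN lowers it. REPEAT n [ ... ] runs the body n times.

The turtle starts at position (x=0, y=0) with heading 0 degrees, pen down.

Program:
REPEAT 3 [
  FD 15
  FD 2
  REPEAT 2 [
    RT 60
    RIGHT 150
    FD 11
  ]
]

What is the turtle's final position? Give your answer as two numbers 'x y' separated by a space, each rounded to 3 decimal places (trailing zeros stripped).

Answer: 6 -26.497

Derivation:
Executing turtle program step by step:
Start: pos=(0,0), heading=0, pen down
REPEAT 3 [
  -- iteration 1/3 --
  FD 15: (0,0) -> (15,0) [heading=0, draw]
  FD 2: (15,0) -> (17,0) [heading=0, draw]
  REPEAT 2 [
    -- iteration 1/2 --
    RT 60: heading 0 -> 300
    RT 150: heading 300 -> 150
    FD 11: (17,0) -> (7.474,5.5) [heading=150, draw]
    -- iteration 2/2 --
    RT 60: heading 150 -> 90
    RT 150: heading 90 -> 300
    FD 11: (7.474,5.5) -> (12.974,-4.026) [heading=300, draw]
  ]
  -- iteration 2/3 --
  FD 15: (12.974,-4.026) -> (20.474,-17.017) [heading=300, draw]
  FD 2: (20.474,-17.017) -> (21.474,-18.749) [heading=300, draw]
  REPEAT 2 [
    -- iteration 1/2 --
    RT 60: heading 300 -> 240
    RT 150: heading 240 -> 90
    FD 11: (21.474,-18.749) -> (21.474,-7.749) [heading=90, draw]
    -- iteration 2/2 --
    RT 60: heading 90 -> 30
    RT 150: heading 30 -> 240
    FD 11: (21.474,-7.749) -> (15.974,-17.275) [heading=240, draw]
  ]
  -- iteration 3/3 --
  FD 15: (15.974,-17.275) -> (8.474,-30.265) [heading=240, draw]
  FD 2: (8.474,-30.265) -> (7.474,-31.997) [heading=240, draw]
  REPEAT 2 [
    -- iteration 1/2 --
    RT 60: heading 240 -> 180
    RT 150: heading 180 -> 30
    FD 11: (7.474,-31.997) -> (17,-26.497) [heading=30, draw]
    -- iteration 2/2 --
    RT 60: heading 30 -> 330
    RT 150: heading 330 -> 180
    FD 11: (17,-26.497) -> (6,-26.497) [heading=180, draw]
  ]
]
Final: pos=(6,-26.497), heading=180, 12 segment(s) drawn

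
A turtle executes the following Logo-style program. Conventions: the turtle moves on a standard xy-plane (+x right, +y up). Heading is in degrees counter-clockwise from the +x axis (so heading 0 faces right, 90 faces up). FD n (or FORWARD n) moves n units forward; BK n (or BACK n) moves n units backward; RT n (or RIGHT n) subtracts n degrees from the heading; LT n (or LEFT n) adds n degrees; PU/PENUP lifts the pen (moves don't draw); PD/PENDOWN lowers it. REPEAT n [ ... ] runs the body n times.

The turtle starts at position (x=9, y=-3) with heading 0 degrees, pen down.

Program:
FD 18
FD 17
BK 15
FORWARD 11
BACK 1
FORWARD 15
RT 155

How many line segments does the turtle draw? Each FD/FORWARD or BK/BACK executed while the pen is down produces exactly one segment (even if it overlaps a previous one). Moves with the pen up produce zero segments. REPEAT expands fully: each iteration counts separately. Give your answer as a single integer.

Answer: 6

Derivation:
Executing turtle program step by step:
Start: pos=(9,-3), heading=0, pen down
FD 18: (9,-3) -> (27,-3) [heading=0, draw]
FD 17: (27,-3) -> (44,-3) [heading=0, draw]
BK 15: (44,-3) -> (29,-3) [heading=0, draw]
FD 11: (29,-3) -> (40,-3) [heading=0, draw]
BK 1: (40,-3) -> (39,-3) [heading=0, draw]
FD 15: (39,-3) -> (54,-3) [heading=0, draw]
RT 155: heading 0 -> 205
Final: pos=(54,-3), heading=205, 6 segment(s) drawn
Segments drawn: 6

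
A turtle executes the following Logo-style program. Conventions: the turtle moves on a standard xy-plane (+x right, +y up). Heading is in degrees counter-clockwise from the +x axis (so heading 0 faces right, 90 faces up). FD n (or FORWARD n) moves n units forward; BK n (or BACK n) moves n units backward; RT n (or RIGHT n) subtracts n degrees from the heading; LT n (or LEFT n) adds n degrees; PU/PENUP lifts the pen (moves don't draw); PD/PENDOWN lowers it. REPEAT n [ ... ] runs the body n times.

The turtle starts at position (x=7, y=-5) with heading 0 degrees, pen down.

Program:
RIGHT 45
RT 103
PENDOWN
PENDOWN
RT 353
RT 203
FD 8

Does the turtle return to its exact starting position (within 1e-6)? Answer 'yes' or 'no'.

Executing turtle program step by step:
Start: pos=(7,-5), heading=0, pen down
RT 45: heading 0 -> 315
RT 103: heading 315 -> 212
PD: pen down
PD: pen down
RT 353: heading 212 -> 219
RT 203: heading 219 -> 16
FD 8: (7,-5) -> (14.69,-2.795) [heading=16, draw]
Final: pos=(14.69,-2.795), heading=16, 1 segment(s) drawn

Start position: (7, -5)
Final position: (14.69, -2.795)
Distance = 8; >= 1e-6 -> NOT closed

Answer: no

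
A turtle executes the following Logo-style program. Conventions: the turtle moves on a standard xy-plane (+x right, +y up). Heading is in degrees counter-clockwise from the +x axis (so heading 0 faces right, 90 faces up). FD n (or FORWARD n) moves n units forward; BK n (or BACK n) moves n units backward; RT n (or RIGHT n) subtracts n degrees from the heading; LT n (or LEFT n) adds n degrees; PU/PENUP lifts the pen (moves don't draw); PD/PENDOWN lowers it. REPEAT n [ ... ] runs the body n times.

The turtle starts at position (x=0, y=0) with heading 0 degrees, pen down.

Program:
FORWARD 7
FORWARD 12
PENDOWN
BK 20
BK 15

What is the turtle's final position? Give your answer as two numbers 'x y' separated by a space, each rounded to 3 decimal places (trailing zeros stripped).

Executing turtle program step by step:
Start: pos=(0,0), heading=0, pen down
FD 7: (0,0) -> (7,0) [heading=0, draw]
FD 12: (7,0) -> (19,0) [heading=0, draw]
PD: pen down
BK 20: (19,0) -> (-1,0) [heading=0, draw]
BK 15: (-1,0) -> (-16,0) [heading=0, draw]
Final: pos=(-16,0), heading=0, 4 segment(s) drawn

Answer: -16 0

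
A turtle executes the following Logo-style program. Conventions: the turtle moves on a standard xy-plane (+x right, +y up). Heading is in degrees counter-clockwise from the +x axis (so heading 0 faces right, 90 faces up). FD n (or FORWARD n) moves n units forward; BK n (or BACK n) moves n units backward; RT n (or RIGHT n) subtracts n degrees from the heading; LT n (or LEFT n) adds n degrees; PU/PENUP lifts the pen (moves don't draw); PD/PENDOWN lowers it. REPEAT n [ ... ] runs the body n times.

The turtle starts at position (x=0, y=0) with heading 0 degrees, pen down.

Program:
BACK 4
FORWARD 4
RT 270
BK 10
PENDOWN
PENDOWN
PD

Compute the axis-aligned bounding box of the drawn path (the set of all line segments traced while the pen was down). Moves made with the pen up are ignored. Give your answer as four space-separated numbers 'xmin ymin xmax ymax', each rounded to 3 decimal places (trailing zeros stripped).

Answer: -4 -10 0 0

Derivation:
Executing turtle program step by step:
Start: pos=(0,0), heading=0, pen down
BK 4: (0,0) -> (-4,0) [heading=0, draw]
FD 4: (-4,0) -> (0,0) [heading=0, draw]
RT 270: heading 0 -> 90
BK 10: (0,0) -> (0,-10) [heading=90, draw]
PD: pen down
PD: pen down
PD: pen down
Final: pos=(0,-10), heading=90, 3 segment(s) drawn

Segment endpoints: x in {-4, 0, 0}, y in {-10, 0}
xmin=-4, ymin=-10, xmax=0, ymax=0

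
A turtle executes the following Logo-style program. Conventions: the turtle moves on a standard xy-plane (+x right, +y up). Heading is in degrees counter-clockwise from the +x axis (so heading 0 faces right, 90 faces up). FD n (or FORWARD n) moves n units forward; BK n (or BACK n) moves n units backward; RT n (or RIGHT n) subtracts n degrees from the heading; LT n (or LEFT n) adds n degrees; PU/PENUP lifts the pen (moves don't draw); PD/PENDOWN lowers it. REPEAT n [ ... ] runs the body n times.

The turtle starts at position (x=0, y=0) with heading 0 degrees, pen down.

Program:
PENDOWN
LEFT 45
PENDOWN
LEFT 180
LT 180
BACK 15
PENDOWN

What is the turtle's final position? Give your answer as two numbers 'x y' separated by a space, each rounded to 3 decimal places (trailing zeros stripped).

Executing turtle program step by step:
Start: pos=(0,0), heading=0, pen down
PD: pen down
LT 45: heading 0 -> 45
PD: pen down
LT 180: heading 45 -> 225
LT 180: heading 225 -> 45
BK 15: (0,0) -> (-10.607,-10.607) [heading=45, draw]
PD: pen down
Final: pos=(-10.607,-10.607), heading=45, 1 segment(s) drawn

Answer: -10.607 -10.607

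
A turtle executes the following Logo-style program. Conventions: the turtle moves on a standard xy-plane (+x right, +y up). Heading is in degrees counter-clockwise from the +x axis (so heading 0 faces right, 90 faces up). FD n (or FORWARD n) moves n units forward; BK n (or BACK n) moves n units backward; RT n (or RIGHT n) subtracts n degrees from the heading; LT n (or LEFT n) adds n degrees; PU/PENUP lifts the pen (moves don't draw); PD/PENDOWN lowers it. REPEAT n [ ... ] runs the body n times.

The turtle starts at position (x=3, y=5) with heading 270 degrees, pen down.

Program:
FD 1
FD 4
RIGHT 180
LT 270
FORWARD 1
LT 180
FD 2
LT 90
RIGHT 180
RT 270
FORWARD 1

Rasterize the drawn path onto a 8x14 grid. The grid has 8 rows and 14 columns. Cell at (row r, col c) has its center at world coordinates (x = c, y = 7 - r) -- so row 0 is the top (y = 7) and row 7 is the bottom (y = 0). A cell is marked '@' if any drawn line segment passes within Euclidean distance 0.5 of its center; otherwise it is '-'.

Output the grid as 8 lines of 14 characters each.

Segment 0: (3,5) -> (3,4)
Segment 1: (3,4) -> (3,0)
Segment 2: (3,0) -> (4,-0)
Segment 3: (4,-0) -> (2,0)
Segment 4: (2,0) -> (1,0)

Answer: --------------
--------------
---@----------
---@----------
---@----------
---@----------
---@----------
-@@@@---------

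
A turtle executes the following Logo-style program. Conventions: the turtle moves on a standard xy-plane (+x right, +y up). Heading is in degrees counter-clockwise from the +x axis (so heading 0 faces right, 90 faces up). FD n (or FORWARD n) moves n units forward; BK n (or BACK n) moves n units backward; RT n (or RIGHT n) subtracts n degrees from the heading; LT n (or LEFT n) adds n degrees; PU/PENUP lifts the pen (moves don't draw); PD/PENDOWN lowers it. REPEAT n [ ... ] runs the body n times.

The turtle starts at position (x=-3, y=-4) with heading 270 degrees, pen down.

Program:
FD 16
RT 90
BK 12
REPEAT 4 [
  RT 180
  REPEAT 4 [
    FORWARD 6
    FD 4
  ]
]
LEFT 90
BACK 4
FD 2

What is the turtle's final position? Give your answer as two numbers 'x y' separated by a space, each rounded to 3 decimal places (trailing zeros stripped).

Answer: 9 -18

Derivation:
Executing turtle program step by step:
Start: pos=(-3,-4), heading=270, pen down
FD 16: (-3,-4) -> (-3,-20) [heading=270, draw]
RT 90: heading 270 -> 180
BK 12: (-3,-20) -> (9,-20) [heading=180, draw]
REPEAT 4 [
  -- iteration 1/4 --
  RT 180: heading 180 -> 0
  REPEAT 4 [
    -- iteration 1/4 --
    FD 6: (9,-20) -> (15,-20) [heading=0, draw]
    FD 4: (15,-20) -> (19,-20) [heading=0, draw]
    -- iteration 2/4 --
    FD 6: (19,-20) -> (25,-20) [heading=0, draw]
    FD 4: (25,-20) -> (29,-20) [heading=0, draw]
    -- iteration 3/4 --
    FD 6: (29,-20) -> (35,-20) [heading=0, draw]
    FD 4: (35,-20) -> (39,-20) [heading=0, draw]
    -- iteration 4/4 --
    FD 6: (39,-20) -> (45,-20) [heading=0, draw]
    FD 4: (45,-20) -> (49,-20) [heading=0, draw]
  ]
  -- iteration 2/4 --
  RT 180: heading 0 -> 180
  REPEAT 4 [
    -- iteration 1/4 --
    FD 6: (49,-20) -> (43,-20) [heading=180, draw]
    FD 4: (43,-20) -> (39,-20) [heading=180, draw]
    -- iteration 2/4 --
    FD 6: (39,-20) -> (33,-20) [heading=180, draw]
    FD 4: (33,-20) -> (29,-20) [heading=180, draw]
    -- iteration 3/4 --
    FD 6: (29,-20) -> (23,-20) [heading=180, draw]
    FD 4: (23,-20) -> (19,-20) [heading=180, draw]
    -- iteration 4/4 --
    FD 6: (19,-20) -> (13,-20) [heading=180, draw]
    FD 4: (13,-20) -> (9,-20) [heading=180, draw]
  ]
  -- iteration 3/4 --
  RT 180: heading 180 -> 0
  REPEAT 4 [
    -- iteration 1/4 --
    FD 6: (9,-20) -> (15,-20) [heading=0, draw]
    FD 4: (15,-20) -> (19,-20) [heading=0, draw]
    -- iteration 2/4 --
    FD 6: (19,-20) -> (25,-20) [heading=0, draw]
    FD 4: (25,-20) -> (29,-20) [heading=0, draw]
    -- iteration 3/4 --
    FD 6: (29,-20) -> (35,-20) [heading=0, draw]
    FD 4: (35,-20) -> (39,-20) [heading=0, draw]
    -- iteration 4/4 --
    FD 6: (39,-20) -> (45,-20) [heading=0, draw]
    FD 4: (45,-20) -> (49,-20) [heading=0, draw]
  ]
  -- iteration 4/4 --
  RT 180: heading 0 -> 180
  REPEAT 4 [
    -- iteration 1/4 --
    FD 6: (49,-20) -> (43,-20) [heading=180, draw]
    FD 4: (43,-20) -> (39,-20) [heading=180, draw]
    -- iteration 2/4 --
    FD 6: (39,-20) -> (33,-20) [heading=180, draw]
    FD 4: (33,-20) -> (29,-20) [heading=180, draw]
    -- iteration 3/4 --
    FD 6: (29,-20) -> (23,-20) [heading=180, draw]
    FD 4: (23,-20) -> (19,-20) [heading=180, draw]
    -- iteration 4/4 --
    FD 6: (19,-20) -> (13,-20) [heading=180, draw]
    FD 4: (13,-20) -> (9,-20) [heading=180, draw]
  ]
]
LT 90: heading 180 -> 270
BK 4: (9,-20) -> (9,-16) [heading=270, draw]
FD 2: (9,-16) -> (9,-18) [heading=270, draw]
Final: pos=(9,-18), heading=270, 36 segment(s) drawn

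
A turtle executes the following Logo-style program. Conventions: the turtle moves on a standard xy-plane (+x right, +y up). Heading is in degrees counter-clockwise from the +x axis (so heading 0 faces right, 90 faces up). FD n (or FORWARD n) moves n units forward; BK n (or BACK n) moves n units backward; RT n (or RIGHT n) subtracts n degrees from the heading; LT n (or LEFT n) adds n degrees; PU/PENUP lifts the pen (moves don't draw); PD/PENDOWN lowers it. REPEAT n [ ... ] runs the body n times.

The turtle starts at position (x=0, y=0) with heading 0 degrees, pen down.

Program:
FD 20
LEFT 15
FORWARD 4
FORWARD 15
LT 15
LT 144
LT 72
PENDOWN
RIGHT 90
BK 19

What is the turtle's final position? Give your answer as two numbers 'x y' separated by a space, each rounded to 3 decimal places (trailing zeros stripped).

Answer: 55.71 -2.81

Derivation:
Executing turtle program step by step:
Start: pos=(0,0), heading=0, pen down
FD 20: (0,0) -> (20,0) [heading=0, draw]
LT 15: heading 0 -> 15
FD 4: (20,0) -> (23.864,1.035) [heading=15, draw]
FD 15: (23.864,1.035) -> (38.353,4.918) [heading=15, draw]
LT 15: heading 15 -> 30
LT 144: heading 30 -> 174
LT 72: heading 174 -> 246
PD: pen down
RT 90: heading 246 -> 156
BK 19: (38.353,4.918) -> (55.71,-2.81) [heading=156, draw]
Final: pos=(55.71,-2.81), heading=156, 4 segment(s) drawn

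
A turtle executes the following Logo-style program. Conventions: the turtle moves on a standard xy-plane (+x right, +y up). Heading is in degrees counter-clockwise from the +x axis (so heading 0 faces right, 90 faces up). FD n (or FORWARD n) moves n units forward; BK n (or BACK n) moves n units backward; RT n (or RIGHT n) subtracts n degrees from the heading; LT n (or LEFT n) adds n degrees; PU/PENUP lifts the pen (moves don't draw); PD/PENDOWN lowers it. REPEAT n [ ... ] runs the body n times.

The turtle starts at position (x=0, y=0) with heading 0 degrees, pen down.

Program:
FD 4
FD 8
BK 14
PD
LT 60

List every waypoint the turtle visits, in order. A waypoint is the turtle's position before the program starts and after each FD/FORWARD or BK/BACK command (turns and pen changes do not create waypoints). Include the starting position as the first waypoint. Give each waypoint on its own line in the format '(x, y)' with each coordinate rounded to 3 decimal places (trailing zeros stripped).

Answer: (0, 0)
(4, 0)
(12, 0)
(-2, 0)

Derivation:
Executing turtle program step by step:
Start: pos=(0,0), heading=0, pen down
FD 4: (0,0) -> (4,0) [heading=0, draw]
FD 8: (4,0) -> (12,0) [heading=0, draw]
BK 14: (12,0) -> (-2,0) [heading=0, draw]
PD: pen down
LT 60: heading 0 -> 60
Final: pos=(-2,0), heading=60, 3 segment(s) drawn
Waypoints (4 total):
(0, 0)
(4, 0)
(12, 0)
(-2, 0)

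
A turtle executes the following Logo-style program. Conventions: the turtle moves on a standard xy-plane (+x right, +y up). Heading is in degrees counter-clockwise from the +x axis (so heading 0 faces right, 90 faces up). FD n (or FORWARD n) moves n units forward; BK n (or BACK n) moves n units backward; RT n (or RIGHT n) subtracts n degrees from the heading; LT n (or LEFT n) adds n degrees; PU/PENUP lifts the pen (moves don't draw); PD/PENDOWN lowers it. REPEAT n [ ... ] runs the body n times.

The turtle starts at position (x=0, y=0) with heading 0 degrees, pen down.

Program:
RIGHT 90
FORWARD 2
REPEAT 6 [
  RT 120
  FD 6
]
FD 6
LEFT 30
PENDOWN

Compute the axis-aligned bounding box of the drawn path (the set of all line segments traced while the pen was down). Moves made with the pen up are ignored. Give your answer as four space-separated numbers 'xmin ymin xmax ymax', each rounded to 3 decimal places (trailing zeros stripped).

Executing turtle program step by step:
Start: pos=(0,0), heading=0, pen down
RT 90: heading 0 -> 270
FD 2: (0,0) -> (0,-2) [heading=270, draw]
REPEAT 6 [
  -- iteration 1/6 --
  RT 120: heading 270 -> 150
  FD 6: (0,-2) -> (-5.196,1) [heading=150, draw]
  -- iteration 2/6 --
  RT 120: heading 150 -> 30
  FD 6: (-5.196,1) -> (0,4) [heading=30, draw]
  -- iteration 3/6 --
  RT 120: heading 30 -> 270
  FD 6: (0,4) -> (0,-2) [heading=270, draw]
  -- iteration 4/6 --
  RT 120: heading 270 -> 150
  FD 6: (0,-2) -> (-5.196,1) [heading=150, draw]
  -- iteration 5/6 --
  RT 120: heading 150 -> 30
  FD 6: (-5.196,1) -> (0,4) [heading=30, draw]
  -- iteration 6/6 --
  RT 120: heading 30 -> 270
  FD 6: (0,4) -> (0,-2) [heading=270, draw]
]
FD 6: (0,-2) -> (0,-8) [heading=270, draw]
LT 30: heading 270 -> 300
PD: pen down
Final: pos=(0,-8), heading=300, 8 segment(s) drawn

Segment endpoints: x in {-5.196, -5.196, 0, 0, 0, 0, 0, 0, 0}, y in {-8, -2, -2, -2, 0, 1, 1, 4, 4}
xmin=-5.196, ymin=-8, xmax=0, ymax=4

Answer: -5.196 -8 0 4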